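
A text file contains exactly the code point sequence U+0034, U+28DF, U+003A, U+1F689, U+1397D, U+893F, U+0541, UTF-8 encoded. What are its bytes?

34 E2 A3 9F 3A F0 9F 9A 89 F0 93 A5 BD E8 A4 BF D5 81

U+0034: 1-byte form → 34.
U+28DF: 3-byte form → E2 A3 9F.
U+003A: 1-byte form → 3A.
U+1F689: 4-byte form → F0 9F 9A 89.
U+1397D: 4-byte form → F0 93 A5 BD.
U+893F: 3-byte form → E8 A4 BF.
U+0541: 2-byte form → D5 81.
Concatenated (18 bytes): 34 E2 A3 9F 3A F0 9F 9A 89 F0 93 A5 BD E8 A4 BF D5 81.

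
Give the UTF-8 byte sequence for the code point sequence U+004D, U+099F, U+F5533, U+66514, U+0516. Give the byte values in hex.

4D E0 A6 9F F3 B5 94 B3 F1 A6 94 94 D4 96

U+004D: 1-byte form → 4D.
U+099F: 3-byte form → E0 A6 9F.
U+F5533: 4-byte form → F3 B5 94 B3.
U+66514: 4-byte form → F1 A6 94 94.
U+0516: 2-byte form → D4 96.
Concatenated (14 bytes): 4D E0 A6 9F F3 B5 94 B3 F1 A6 94 94 D4 96.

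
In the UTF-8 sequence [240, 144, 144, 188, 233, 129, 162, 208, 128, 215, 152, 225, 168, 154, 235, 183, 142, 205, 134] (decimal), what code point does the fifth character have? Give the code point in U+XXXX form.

U+1A1A

Offset 0: leading byte 0xF0 = 11110000 → 4-byte char #1 = F0 90 90 BC.
Offset 4: leading byte 0xE9 = 11101001 → 3-byte char #2 = E9 81 A2.
Offset 7: leading byte 0xD0 = 11010000 → 2-byte char #3 = D0 80.
Offset 9: leading byte 0xD7 = 11010111 → 2-byte char #4 = D7 98.
Offset 11: leading byte 0xE1 = 11100001 → 3-byte char #5 = E1 A8 9A.
Leading byte 0xE1 = 11100001 matches 1110xxxx → 3-byte sequence.
Byte 1: 0xE1 = 11100001, payload 0001 (4 bits).
Byte 2: 0xA8 = 10101000 (10xxxxxx ✓), payload 101000.
Byte 3: 0x9A = 10011010 (10xxxxxx ✓), payload 011010.
Concatenate: 0001101000011010 = 0x1A1A (16 bits → U+1A1A).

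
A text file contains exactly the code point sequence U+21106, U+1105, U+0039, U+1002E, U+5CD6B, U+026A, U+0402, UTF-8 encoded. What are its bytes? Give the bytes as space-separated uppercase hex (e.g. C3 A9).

U+21106: 4-byte form → F0 A1 84 86.
U+1105: 3-byte form → E1 84 85.
U+0039: 1-byte form → 39.
U+1002E: 4-byte form → F0 90 80 AE.
U+5CD6B: 4-byte form → F1 9C B5 AB.
U+026A: 2-byte form → C9 AA.
U+0402: 2-byte form → D0 82.
Concatenated (20 bytes): F0 A1 84 86 E1 84 85 39 F0 90 80 AE F1 9C B5 AB C9 AA D0 82.

F0 A1 84 86 E1 84 85 39 F0 90 80 AE F1 9C B5 AB C9 AA D0 82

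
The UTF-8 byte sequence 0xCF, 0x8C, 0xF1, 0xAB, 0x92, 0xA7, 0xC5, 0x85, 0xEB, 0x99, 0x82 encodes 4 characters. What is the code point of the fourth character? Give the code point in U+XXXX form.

Offset 0: leading byte 0xCF = 11001111 → 2-byte char #1 = CF 8C.
Offset 2: leading byte 0xF1 = 11110001 → 4-byte char #2 = F1 AB 92 A7.
Offset 6: leading byte 0xC5 = 11000101 → 2-byte char #3 = C5 85.
Offset 8: leading byte 0xEB = 11101011 → 3-byte char #4 = EB 99 82.
Leading byte 0xEB = 11101011 matches 1110xxxx → 3-byte sequence.
Byte 1: 0xEB = 11101011, payload 1011 (4 bits).
Byte 2: 0x99 = 10011001 (10xxxxxx ✓), payload 011001.
Byte 3: 0x82 = 10000010 (10xxxxxx ✓), payload 000010.
Concatenate: 1011011001000010 = 0xB642 (16 bits → U+B642).

U+B642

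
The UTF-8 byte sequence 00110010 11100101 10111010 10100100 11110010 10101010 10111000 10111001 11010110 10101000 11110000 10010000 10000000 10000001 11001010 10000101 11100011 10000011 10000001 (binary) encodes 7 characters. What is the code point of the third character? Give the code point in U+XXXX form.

U+AAE39

Offset 0: leading byte 0x32 = 00110010 → 1-byte char #1 = 32.
Offset 1: leading byte 0xE5 = 11100101 → 3-byte char #2 = E5 BA A4.
Offset 4: leading byte 0xF2 = 11110010 → 4-byte char #3 = F2 AA B8 B9.
Leading byte 0xF2 = 11110010 matches 11110xxx → 4-byte sequence.
Byte 1: 0xF2 = 11110010, payload 010 (3 bits).
Byte 2: 0xAA = 10101010 (10xxxxxx ✓), payload 101010.
Byte 3: 0xB8 = 10111000 (10xxxxxx ✓), payload 111000.
Byte 4: 0xB9 = 10111001 (10xxxxxx ✓), payload 111001.
Concatenate: 010101010111000111001 = 0xAAE39 (21 bits → U+AAE39).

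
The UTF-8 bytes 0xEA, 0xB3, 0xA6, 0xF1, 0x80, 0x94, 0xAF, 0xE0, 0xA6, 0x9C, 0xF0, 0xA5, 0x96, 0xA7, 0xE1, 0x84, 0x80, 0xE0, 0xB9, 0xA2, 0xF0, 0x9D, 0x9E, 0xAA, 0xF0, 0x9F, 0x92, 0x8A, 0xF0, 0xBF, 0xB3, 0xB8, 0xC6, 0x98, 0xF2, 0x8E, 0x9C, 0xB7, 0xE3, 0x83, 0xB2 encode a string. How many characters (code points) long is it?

Byte at offset 0: 0xEA = 11101010 → 3-byte char (#1). Advance 3.
Byte at offset 3: 0xF1 = 11110001 → 4-byte char (#2). Advance 4.
Byte at offset 7: 0xE0 = 11100000 → 3-byte char (#3). Advance 3.
Byte at offset 10: 0xF0 = 11110000 → 4-byte char (#4). Advance 4.
Byte at offset 14: 0xE1 = 11100001 → 3-byte char (#5). Advance 3.
Byte at offset 17: 0xE0 = 11100000 → 3-byte char (#6). Advance 3.
Byte at offset 20: 0xF0 = 11110000 → 4-byte char (#7). Advance 4.
Byte at offset 24: 0xF0 = 11110000 → 4-byte char (#8). Advance 4.
Byte at offset 28: 0xF0 = 11110000 → 4-byte char (#9). Advance 4.
Byte at offset 32: 0xC6 = 11000110 → 2-byte char (#10). Advance 2.
Byte at offset 34: 0xF2 = 11110010 → 4-byte char (#11). Advance 4.
Byte at offset 38: 0xE3 = 11100011 → 3-byte char (#12). Advance 3.
Reached end at offset 41 after 12 code points.

12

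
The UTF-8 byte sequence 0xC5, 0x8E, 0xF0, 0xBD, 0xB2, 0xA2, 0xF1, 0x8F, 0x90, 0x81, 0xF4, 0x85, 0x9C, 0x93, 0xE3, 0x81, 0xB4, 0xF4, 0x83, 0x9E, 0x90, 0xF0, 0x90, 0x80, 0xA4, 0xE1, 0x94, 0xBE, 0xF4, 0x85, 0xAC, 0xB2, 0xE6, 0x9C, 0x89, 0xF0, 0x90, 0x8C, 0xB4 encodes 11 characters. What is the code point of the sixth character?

U+103790

Offset 0: leading byte 0xC5 = 11000101 → 2-byte char #1 = C5 8E.
Offset 2: leading byte 0xF0 = 11110000 → 4-byte char #2 = F0 BD B2 A2.
Offset 6: leading byte 0xF1 = 11110001 → 4-byte char #3 = F1 8F 90 81.
Offset 10: leading byte 0xF4 = 11110100 → 4-byte char #4 = F4 85 9C 93.
Offset 14: leading byte 0xE3 = 11100011 → 3-byte char #5 = E3 81 B4.
Offset 17: leading byte 0xF4 = 11110100 → 4-byte char #6 = F4 83 9E 90.
Leading byte 0xF4 = 11110100 matches 11110xxx → 4-byte sequence.
Byte 1: 0xF4 = 11110100, payload 100 (3 bits).
Byte 2: 0x83 = 10000011 (10xxxxxx ✓), payload 000011.
Byte 3: 0x9E = 10011110 (10xxxxxx ✓), payload 011110.
Byte 4: 0x90 = 10010000 (10xxxxxx ✓), payload 010000.
Concatenate: 100000011011110010000 = 0x103790 (21 bits → U+103790).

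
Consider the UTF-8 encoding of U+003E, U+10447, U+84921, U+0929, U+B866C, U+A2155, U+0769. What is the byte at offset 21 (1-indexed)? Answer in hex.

1-indexed offset 21 is 0-indexed offset 20.
U+003E → 1-byte form 3E at offsets 0–0.
U+10447 → 4-byte form F0 90 91 87 at offsets 1–4.
U+84921 → 4-byte form F2 84 A4 A1 at offsets 5–8.
U+0929 → 3-byte form E0 A4 A9 at offsets 9–11.
U+B866C → 4-byte form F2 B8 99 AC at offsets 12–15.
U+A2155 → 4-byte form F2 A2 85 95 at offsets 16–19.
U+0769 → 2-byte form DD A9 at offsets 20–21.
Offset 20 falls in char 7's range; it's byte 1 of DD A9 = 0xDD.

0xDD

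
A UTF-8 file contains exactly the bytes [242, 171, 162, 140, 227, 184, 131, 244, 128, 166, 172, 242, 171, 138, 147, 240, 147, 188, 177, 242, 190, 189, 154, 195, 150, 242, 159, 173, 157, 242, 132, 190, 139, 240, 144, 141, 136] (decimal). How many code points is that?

Byte at offset 0: 0xF2 = 11110010 → 4-byte char (#1). Advance 4.
Byte at offset 4: 0xE3 = 11100011 → 3-byte char (#2). Advance 3.
Byte at offset 7: 0xF4 = 11110100 → 4-byte char (#3). Advance 4.
Byte at offset 11: 0xF2 = 11110010 → 4-byte char (#4). Advance 4.
Byte at offset 15: 0xF0 = 11110000 → 4-byte char (#5). Advance 4.
Byte at offset 19: 0xF2 = 11110010 → 4-byte char (#6). Advance 4.
Byte at offset 23: 0xC3 = 11000011 → 2-byte char (#7). Advance 2.
Byte at offset 25: 0xF2 = 11110010 → 4-byte char (#8). Advance 4.
Byte at offset 29: 0xF2 = 11110010 → 4-byte char (#9). Advance 4.
Byte at offset 33: 0xF0 = 11110000 → 4-byte char (#10). Advance 4.
Reached end at offset 37 after 10 code points.

10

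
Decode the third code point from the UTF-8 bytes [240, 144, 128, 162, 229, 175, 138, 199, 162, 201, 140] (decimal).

Offset 0: leading byte 0xF0 = 11110000 → 4-byte char #1 = F0 90 80 A2.
Offset 4: leading byte 0xE5 = 11100101 → 3-byte char #2 = E5 AF 8A.
Offset 7: leading byte 0xC7 = 11000111 → 2-byte char #3 = C7 A2.
Leading byte 0xC7 = 11000111 matches 110xxxxx → 2-byte sequence.
Byte 1: 0xC7 = 11000111, payload 00111 (5 bits).
Byte 2: 0xA2 = 10100010 (10xxxxxx ✓), payload 100010.
Concatenate: 00111100010 = 0x1E2 (11 bits → U+01E2).

U+01E2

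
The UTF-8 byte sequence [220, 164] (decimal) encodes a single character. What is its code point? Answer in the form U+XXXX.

U+0724

Leading byte 0xDC = 11011100 matches 110xxxxx → 2-byte sequence.
Byte 1: 0xDC = 11011100, payload 11100 (5 bits).
Byte 2: 0xA4 = 10100100 (10xxxxxx ✓), payload 100100.
Concatenate: 11100100100 = 0x724 (11 bits → U+0724).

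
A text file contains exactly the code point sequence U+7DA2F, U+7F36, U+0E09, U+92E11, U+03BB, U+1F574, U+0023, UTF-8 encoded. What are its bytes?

F1 BD A8 AF E7 BC B6 E0 B8 89 F2 92 B8 91 CE BB F0 9F 95 B4 23

U+7DA2F: 4-byte form → F1 BD A8 AF.
U+7F36: 3-byte form → E7 BC B6.
U+0E09: 3-byte form → E0 B8 89.
U+92E11: 4-byte form → F2 92 B8 91.
U+03BB: 2-byte form → CE BB.
U+1F574: 4-byte form → F0 9F 95 B4.
U+0023: 1-byte form → 23.
Concatenated (21 bytes): F1 BD A8 AF E7 BC B6 E0 B8 89 F2 92 B8 91 CE BB F0 9F 95 B4 23.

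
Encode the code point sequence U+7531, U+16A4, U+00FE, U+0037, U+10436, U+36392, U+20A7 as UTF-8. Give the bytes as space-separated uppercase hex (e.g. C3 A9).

U+7531: 3-byte form → E7 94 B1.
U+16A4: 3-byte form → E1 9A A4.
U+00FE: 2-byte form → C3 BE.
U+0037: 1-byte form → 37.
U+10436: 4-byte form → F0 90 90 B6.
U+36392: 4-byte form → F0 B6 8E 92.
U+20A7: 3-byte form → E2 82 A7.
Concatenated (20 bytes): E7 94 B1 E1 9A A4 C3 BE 37 F0 90 90 B6 F0 B6 8E 92 E2 82 A7.

E7 94 B1 E1 9A A4 C3 BE 37 F0 90 90 B6 F0 B6 8E 92 E2 82 A7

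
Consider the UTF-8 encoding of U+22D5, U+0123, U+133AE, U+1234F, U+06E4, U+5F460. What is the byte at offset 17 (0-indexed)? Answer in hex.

0x91

U+22D5 → 3-byte form E2 8B 95 at offsets 0–2.
U+0123 → 2-byte form C4 A3 at offsets 3–4.
U+133AE → 4-byte form F0 93 8E AE at offsets 5–8.
U+1234F → 4-byte form F0 92 8D 8F at offsets 9–12.
U+06E4 → 2-byte form DB A4 at offsets 13–14.
U+5F460 → 4-byte form F1 9F 91 A0 at offsets 15–18.
Offset 17 falls in char 6's range; it's byte 3 of F1 9F 91 A0 = 0x91.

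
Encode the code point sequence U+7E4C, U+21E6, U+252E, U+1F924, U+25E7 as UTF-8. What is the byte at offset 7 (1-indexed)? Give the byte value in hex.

0xE2

1-indexed offset 7 is 0-indexed offset 6.
U+7E4C → 3-byte form E7 B9 8C at offsets 0–2.
U+21E6 → 3-byte form E2 87 A6 at offsets 3–5.
U+252E → 3-byte form E2 94 AE at offsets 6–8.
Offset 6 falls in char 3's range; it's byte 1 of E2 94 AE = 0xE2.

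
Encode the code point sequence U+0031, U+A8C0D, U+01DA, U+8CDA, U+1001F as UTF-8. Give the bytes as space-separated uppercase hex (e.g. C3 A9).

U+0031: 1-byte form → 31.
U+A8C0D: 4-byte form → F2 A8 B0 8D.
U+01DA: 2-byte form → C7 9A.
U+8CDA: 3-byte form → E8 B3 9A.
U+1001F: 4-byte form → F0 90 80 9F.
Concatenated (14 bytes): 31 F2 A8 B0 8D C7 9A E8 B3 9A F0 90 80 9F.

31 F2 A8 B0 8D C7 9A E8 B3 9A F0 90 80 9F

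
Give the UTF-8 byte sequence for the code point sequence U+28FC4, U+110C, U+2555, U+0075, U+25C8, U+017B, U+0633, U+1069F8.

F0 A8 BF 84 E1 84 8C E2 95 95 75 E2 97 88 C5 BB D8 B3 F4 86 A7 B8

U+28FC4: 4-byte form → F0 A8 BF 84.
U+110C: 3-byte form → E1 84 8C.
U+2555: 3-byte form → E2 95 95.
U+0075: 1-byte form → 75.
U+25C8: 3-byte form → E2 97 88.
U+017B: 2-byte form → C5 BB.
U+0633: 2-byte form → D8 B3.
U+1069F8: 4-byte form → F4 86 A7 B8.
Concatenated (22 bytes): F0 A8 BF 84 E1 84 8C E2 95 95 75 E2 97 88 C5 BB D8 B3 F4 86 A7 B8.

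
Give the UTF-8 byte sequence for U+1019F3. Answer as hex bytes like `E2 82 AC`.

U+1019F3 = 0x1019F3 = 1055219 decimal. In range U+10000–U+10FFFF → 4-byte form: 11110xxx 10xxxxxx 10xxxxxx 10xxxxxx.
Binary (21 bits): 100000001100111110011.
Split 3+6+6+6: 100 | 000001 | 100111 | 110011.
Byte 1: 11110100 = 0xF4.
Byte 2: 10000001 = 0x81.
Byte 3: 10100111 = 0xA7.
Byte 4: 10110011 = 0xB3.

F4 81 A7 B3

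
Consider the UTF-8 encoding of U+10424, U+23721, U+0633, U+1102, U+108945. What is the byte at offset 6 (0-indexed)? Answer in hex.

U+10424 → 4-byte form F0 90 90 A4 at offsets 0–3.
U+23721 → 4-byte form F0 A3 9C A1 at offsets 4–7.
Offset 6 falls in char 2's range; it's byte 3 of F0 A3 9C A1 = 0x9C.

0x9C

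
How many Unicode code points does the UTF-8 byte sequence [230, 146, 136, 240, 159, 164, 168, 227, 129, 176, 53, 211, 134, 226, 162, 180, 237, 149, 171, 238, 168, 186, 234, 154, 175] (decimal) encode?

9

Byte at offset 0: 0xE6 = 11100110 → 3-byte char (#1). Advance 3.
Byte at offset 3: 0xF0 = 11110000 → 4-byte char (#2). Advance 4.
Byte at offset 7: 0xE3 = 11100011 → 3-byte char (#3). Advance 3.
Byte at offset 10: 0x35 = 00110101 → 1-byte char (#4). Advance 1.
Byte at offset 11: 0xD3 = 11010011 → 2-byte char (#5). Advance 2.
Byte at offset 13: 0xE2 = 11100010 → 3-byte char (#6). Advance 3.
Byte at offset 16: 0xED = 11101101 → 3-byte char (#7). Advance 3.
Byte at offset 19: 0xEE = 11101110 → 3-byte char (#8). Advance 3.
Byte at offset 22: 0xEA = 11101010 → 3-byte char (#9). Advance 3.
Reached end at offset 25 after 9 code points.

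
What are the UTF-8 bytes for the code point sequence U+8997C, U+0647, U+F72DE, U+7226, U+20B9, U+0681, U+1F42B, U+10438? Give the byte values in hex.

F2 89 A5 BC D9 87 F3 B7 8B 9E E7 88 A6 E2 82 B9 DA 81 F0 9F 90 AB F0 90 90 B8

U+8997C: 4-byte form → F2 89 A5 BC.
U+0647: 2-byte form → D9 87.
U+F72DE: 4-byte form → F3 B7 8B 9E.
U+7226: 3-byte form → E7 88 A6.
U+20B9: 3-byte form → E2 82 B9.
U+0681: 2-byte form → DA 81.
U+1F42B: 4-byte form → F0 9F 90 AB.
U+10438: 4-byte form → F0 90 90 B8.
Concatenated (26 bytes): F2 89 A5 BC D9 87 F3 B7 8B 9E E7 88 A6 E2 82 B9 DA 81 F0 9F 90 AB F0 90 90 B8.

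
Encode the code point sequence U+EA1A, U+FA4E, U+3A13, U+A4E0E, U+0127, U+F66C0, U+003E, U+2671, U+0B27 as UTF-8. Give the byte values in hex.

U+EA1A: 3-byte form → EE A8 9A.
U+FA4E: 3-byte form → EF A9 8E.
U+3A13: 3-byte form → E3 A8 93.
U+A4E0E: 4-byte form → F2 A4 B8 8E.
U+0127: 2-byte form → C4 A7.
U+F66C0: 4-byte form → F3 B6 9B 80.
U+003E: 1-byte form → 3E.
U+2671: 3-byte form → E2 99 B1.
U+0B27: 3-byte form → E0 AC A7.
Concatenated (26 bytes): EE A8 9A EF A9 8E E3 A8 93 F2 A4 B8 8E C4 A7 F3 B6 9B 80 3E E2 99 B1 E0 AC A7.

EE A8 9A EF A9 8E E3 A8 93 F2 A4 B8 8E C4 A7 F3 B6 9B 80 3E E2 99 B1 E0 AC A7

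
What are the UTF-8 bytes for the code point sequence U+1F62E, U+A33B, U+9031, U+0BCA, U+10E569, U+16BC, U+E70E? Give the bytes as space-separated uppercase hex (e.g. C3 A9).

F0 9F 98 AE EA 8C BB E9 80 B1 E0 AF 8A F4 8E 95 A9 E1 9A BC EE 9C 8E

U+1F62E: 4-byte form → F0 9F 98 AE.
U+A33B: 3-byte form → EA 8C BB.
U+9031: 3-byte form → E9 80 B1.
U+0BCA: 3-byte form → E0 AF 8A.
U+10E569: 4-byte form → F4 8E 95 A9.
U+16BC: 3-byte form → E1 9A BC.
U+E70E: 3-byte form → EE 9C 8E.
Concatenated (23 bytes): F0 9F 98 AE EA 8C BB E9 80 B1 E0 AF 8A F4 8E 95 A9 E1 9A BC EE 9C 8E.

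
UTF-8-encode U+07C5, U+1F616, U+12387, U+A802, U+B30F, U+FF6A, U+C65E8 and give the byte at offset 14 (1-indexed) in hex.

1-indexed offset 14 is 0-indexed offset 13.
U+07C5 → 2-byte form DF 85 at offsets 0–1.
U+1F616 → 4-byte form F0 9F 98 96 at offsets 2–5.
U+12387 → 4-byte form F0 92 8E 87 at offsets 6–9.
U+A802 → 3-byte form EA A0 82 at offsets 10–12.
U+B30F → 3-byte form EB 8C 8F at offsets 13–15.
Offset 13 falls in char 5's range; it's byte 1 of EB 8C 8F = 0xEB.

0xEB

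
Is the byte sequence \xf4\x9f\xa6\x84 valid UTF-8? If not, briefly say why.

invalid (encodes a value above U+10FFFF)

Leading byte 0xF4 = 11110100 → 4-byte form.
Payload = 0x11F984, which exceeds U+10FFFF, the maximum Unicode code point. (Leading bytes F5–FF, or F4 followed by ≥ 0x90, are invalid.)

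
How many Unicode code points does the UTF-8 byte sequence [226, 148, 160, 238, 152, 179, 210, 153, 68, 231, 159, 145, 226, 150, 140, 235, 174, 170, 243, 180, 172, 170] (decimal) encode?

Byte at offset 0: 0xE2 = 11100010 → 3-byte char (#1). Advance 3.
Byte at offset 3: 0xEE = 11101110 → 3-byte char (#2). Advance 3.
Byte at offset 6: 0xD2 = 11010010 → 2-byte char (#3). Advance 2.
Byte at offset 8: 0x44 = 01000100 → 1-byte char (#4). Advance 1.
Byte at offset 9: 0xE7 = 11100111 → 3-byte char (#5). Advance 3.
Byte at offset 12: 0xE2 = 11100010 → 3-byte char (#6). Advance 3.
Byte at offset 15: 0xEB = 11101011 → 3-byte char (#7). Advance 3.
Byte at offset 18: 0xF3 = 11110011 → 4-byte char (#8). Advance 4.
Reached end at offset 22 after 8 code points.

8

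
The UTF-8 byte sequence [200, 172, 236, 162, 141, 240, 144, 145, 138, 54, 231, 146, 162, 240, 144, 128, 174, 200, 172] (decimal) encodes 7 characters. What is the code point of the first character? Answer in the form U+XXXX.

U+022C

Offset 0: leading byte 0xC8 = 11001000 → 2-byte char #1 = C8 AC.
Leading byte 0xC8 = 11001000 matches 110xxxxx → 2-byte sequence.
Byte 1: 0xC8 = 11001000, payload 01000 (5 bits).
Byte 2: 0xAC = 10101100 (10xxxxxx ✓), payload 101100.
Concatenate: 01000101100 = 0x22C (11 bits → U+022C).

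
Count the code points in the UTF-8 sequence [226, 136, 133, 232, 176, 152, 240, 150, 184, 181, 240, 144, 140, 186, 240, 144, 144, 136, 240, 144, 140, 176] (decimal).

Byte at offset 0: 0xE2 = 11100010 → 3-byte char (#1). Advance 3.
Byte at offset 3: 0xE8 = 11101000 → 3-byte char (#2). Advance 3.
Byte at offset 6: 0xF0 = 11110000 → 4-byte char (#3). Advance 4.
Byte at offset 10: 0xF0 = 11110000 → 4-byte char (#4). Advance 4.
Byte at offset 14: 0xF0 = 11110000 → 4-byte char (#5). Advance 4.
Byte at offset 18: 0xF0 = 11110000 → 4-byte char (#6). Advance 4.
Reached end at offset 22 after 6 code points.

6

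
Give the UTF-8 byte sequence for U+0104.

C4 84

U+0104 = 0x104 = 260 decimal. In range U+0080–U+07FF → 2-byte form: 110xxxxx 10xxxxxx.
Binary (11 bits): 00100000100.
Split 5+6: 00100 | 000100.
Byte 1: 11000100 = 0xC4.
Byte 2: 10000100 = 0x84.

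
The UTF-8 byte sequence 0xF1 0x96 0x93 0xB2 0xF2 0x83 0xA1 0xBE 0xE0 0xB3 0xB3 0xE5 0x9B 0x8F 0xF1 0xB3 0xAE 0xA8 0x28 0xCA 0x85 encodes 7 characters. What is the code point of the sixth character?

Offset 0: leading byte 0xF1 = 11110001 → 4-byte char #1 = F1 96 93 B2.
Offset 4: leading byte 0xF2 = 11110010 → 4-byte char #2 = F2 83 A1 BE.
Offset 8: leading byte 0xE0 = 11100000 → 3-byte char #3 = E0 B3 B3.
Offset 11: leading byte 0xE5 = 11100101 → 3-byte char #4 = E5 9B 8F.
Offset 14: leading byte 0xF1 = 11110001 → 4-byte char #5 = F1 B3 AE A8.
Offset 18: leading byte 0x28 = 00101000 → 1-byte char #6 = 28.
Leading byte 0x28 = 00101000 matches 0xxxxxxx → 1-byte sequence.
Byte 1: 0x28 = 00101000, payload 0101000 (7 bits).
Concatenate: 0101000 = 0x28 (7 bits → U+0028).

U+0028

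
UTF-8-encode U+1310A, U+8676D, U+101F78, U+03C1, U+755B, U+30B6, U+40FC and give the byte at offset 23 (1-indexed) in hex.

1-indexed offset 23 is 0-indexed offset 22.
U+1310A → 4-byte form F0 93 84 8A at offsets 0–3.
U+8676D → 4-byte form F2 86 9D AD at offsets 4–7.
U+101F78 → 4-byte form F4 81 BD B8 at offsets 8–11.
U+03C1 → 2-byte form CF 81 at offsets 12–13.
U+755B → 3-byte form E7 95 9B at offsets 14–16.
U+30B6 → 3-byte form E3 82 B6 at offsets 17–19.
U+40FC → 3-byte form E4 83 BC at offsets 20–22.
Offset 22 falls in char 7's range; it's byte 3 of E4 83 BC = 0xBC.

0xBC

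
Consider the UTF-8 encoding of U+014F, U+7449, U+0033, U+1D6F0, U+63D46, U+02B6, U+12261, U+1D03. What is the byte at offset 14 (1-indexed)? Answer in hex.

1-indexed offset 14 is 0-indexed offset 13.
U+014F → 2-byte form C5 8F at offsets 0–1.
U+7449 → 3-byte form E7 91 89 at offsets 2–4.
U+0033 → 1-byte form 33 at offsets 5–5.
U+1D6F0 → 4-byte form F0 9D 9B B0 at offsets 6–9.
U+63D46 → 4-byte form F1 A3 B5 86 at offsets 10–13.
Offset 13 falls in char 5's range; it's byte 4 of F1 A3 B5 86 = 0x86.

0x86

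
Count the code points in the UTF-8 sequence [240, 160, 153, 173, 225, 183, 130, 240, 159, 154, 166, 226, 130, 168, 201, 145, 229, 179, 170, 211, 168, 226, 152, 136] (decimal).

8

Byte at offset 0: 0xF0 = 11110000 → 4-byte char (#1). Advance 4.
Byte at offset 4: 0xE1 = 11100001 → 3-byte char (#2). Advance 3.
Byte at offset 7: 0xF0 = 11110000 → 4-byte char (#3). Advance 4.
Byte at offset 11: 0xE2 = 11100010 → 3-byte char (#4). Advance 3.
Byte at offset 14: 0xC9 = 11001001 → 2-byte char (#5). Advance 2.
Byte at offset 16: 0xE5 = 11100101 → 3-byte char (#6). Advance 3.
Byte at offset 19: 0xD3 = 11010011 → 2-byte char (#7). Advance 2.
Byte at offset 21: 0xE2 = 11100010 → 3-byte char (#8). Advance 3.
Reached end at offset 24 after 8 code points.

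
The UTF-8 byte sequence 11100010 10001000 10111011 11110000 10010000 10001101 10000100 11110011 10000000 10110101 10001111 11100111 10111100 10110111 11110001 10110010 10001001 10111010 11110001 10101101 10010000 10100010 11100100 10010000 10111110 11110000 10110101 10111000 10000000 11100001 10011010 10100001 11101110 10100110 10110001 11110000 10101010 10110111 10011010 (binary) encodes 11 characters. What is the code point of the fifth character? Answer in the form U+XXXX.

U+7227A

Offset 0: leading byte 0xE2 = 11100010 → 3-byte char #1 = E2 88 BB.
Offset 3: leading byte 0xF0 = 11110000 → 4-byte char #2 = F0 90 8D 84.
Offset 7: leading byte 0xF3 = 11110011 → 4-byte char #3 = F3 80 B5 8F.
Offset 11: leading byte 0xE7 = 11100111 → 3-byte char #4 = E7 BC B7.
Offset 14: leading byte 0xF1 = 11110001 → 4-byte char #5 = F1 B2 89 BA.
Leading byte 0xF1 = 11110001 matches 11110xxx → 4-byte sequence.
Byte 1: 0xF1 = 11110001, payload 001 (3 bits).
Byte 2: 0xB2 = 10110010 (10xxxxxx ✓), payload 110010.
Byte 3: 0x89 = 10001001 (10xxxxxx ✓), payload 001001.
Byte 4: 0xBA = 10111010 (10xxxxxx ✓), payload 111010.
Concatenate: 001110010001001111010 = 0x7227A (21 bits → U+7227A).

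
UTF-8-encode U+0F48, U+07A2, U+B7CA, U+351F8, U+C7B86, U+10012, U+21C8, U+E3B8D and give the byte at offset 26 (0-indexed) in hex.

U+0F48 → 3-byte form E0 BD 88 at offsets 0–2.
U+07A2 → 2-byte form DE A2 at offsets 3–4.
U+B7CA → 3-byte form EB 9F 8A at offsets 5–7.
U+351F8 → 4-byte form F0 B5 87 B8 at offsets 8–11.
U+C7B86 → 4-byte form F3 87 AE 86 at offsets 12–15.
U+10012 → 4-byte form F0 90 80 92 at offsets 16–19.
U+21C8 → 3-byte form E2 87 88 at offsets 20–22.
U+E3B8D → 4-byte form F3 A3 AE 8D at offsets 23–26.
Offset 26 falls in char 8's range; it's byte 4 of F3 A3 AE 8D = 0x8D.

0x8D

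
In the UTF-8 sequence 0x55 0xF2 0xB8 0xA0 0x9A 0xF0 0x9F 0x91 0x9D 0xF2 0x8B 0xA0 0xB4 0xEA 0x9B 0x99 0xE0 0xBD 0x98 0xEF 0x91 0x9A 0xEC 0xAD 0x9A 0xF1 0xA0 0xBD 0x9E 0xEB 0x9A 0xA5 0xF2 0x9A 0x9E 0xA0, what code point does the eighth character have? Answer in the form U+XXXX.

U+CB5A

Offset 0: leading byte 0x55 = 01010101 → 1-byte char #1 = 55.
Offset 1: leading byte 0xF2 = 11110010 → 4-byte char #2 = F2 B8 A0 9A.
Offset 5: leading byte 0xF0 = 11110000 → 4-byte char #3 = F0 9F 91 9D.
Offset 9: leading byte 0xF2 = 11110010 → 4-byte char #4 = F2 8B A0 B4.
Offset 13: leading byte 0xEA = 11101010 → 3-byte char #5 = EA 9B 99.
Offset 16: leading byte 0xE0 = 11100000 → 3-byte char #6 = E0 BD 98.
Offset 19: leading byte 0xEF = 11101111 → 3-byte char #7 = EF 91 9A.
Offset 22: leading byte 0xEC = 11101100 → 3-byte char #8 = EC AD 9A.
Leading byte 0xEC = 11101100 matches 1110xxxx → 3-byte sequence.
Byte 1: 0xEC = 11101100, payload 1100 (4 bits).
Byte 2: 0xAD = 10101101 (10xxxxxx ✓), payload 101101.
Byte 3: 0x9A = 10011010 (10xxxxxx ✓), payload 011010.
Concatenate: 1100101101011010 = 0xCB5A (16 bits → U+CB5A).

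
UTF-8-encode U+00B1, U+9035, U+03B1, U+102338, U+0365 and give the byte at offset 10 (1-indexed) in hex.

0x8C

1-indexed offset 10 is 0-indexed offset 9.
U+00B1 → 2-byte form C2 B1 at offsets 0–1.
U+9035 → 3-byte form E9 80 B5 at offsets 2–4.
U+03B1 → 2-byte form CE B1 at offsets 5–6.
U+102338 → 4-byte form F4 82 8C B8 at offsets 7–10.
Offset 9 falls in char 4's range; it's byte 3 of F4 82 8C B8 = 0x8C.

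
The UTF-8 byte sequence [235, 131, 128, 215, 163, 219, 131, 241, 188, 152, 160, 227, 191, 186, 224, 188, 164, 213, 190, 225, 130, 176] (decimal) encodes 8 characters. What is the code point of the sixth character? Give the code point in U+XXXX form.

U+0F24

Offset 0: leading byte 0xEB = 11101011 → 3-byte char #1 = EB 83 80.
Offset 3: leading byte 0xD7 = 11010111 → 2-byte char #2 = D7 A3.
Offset 5: leading byte 0xDB = 11011011 → 2-byte char #3 = DB 83.
Offset 7: leading byte 0xF1 = 11110001 → 4-byte char #4 = F1 BC 98 A0.
Offset 11: leading byte 0xE3 = 11100011 → 3-byte char #5 = E3 BF BA.
Offset 14: leading byte 0xE0 = 11100000 → 3-byte char #6 = E0 BC A4.
Leading byte 0xE0 = 11100000 matches 1110xxxx → 3-byte sequence.
Byte 1: 0xE0 = 11100000, payload 0000 (4 bits).
Byte 2: 0xBC = 10111100 (10xxxxxx ✓), payload 111100.
Byte 3: 0xA4 = 10100100 (10xxxxxx ✓), payload 100100.
Concatenate: 0000111100100100 = 0xF24 (16 bits → U+0F24).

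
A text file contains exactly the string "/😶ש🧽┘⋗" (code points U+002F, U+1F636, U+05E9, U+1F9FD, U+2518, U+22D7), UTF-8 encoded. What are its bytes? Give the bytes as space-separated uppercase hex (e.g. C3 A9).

U+002F: 1-byte form → 2F.
U+1F636: 4-byte form → F0 9F 98 B6.
U+05E9: 2-byte form → D7 A9.
U+1F9FD: 4-byte form → F0 9F A7 BD.
U+2518: 3-byte form → E2 94 98.
U+22D7: 3-byte form → E2 8B 97.
Concatenated (17 bytes): 2F F0 9F 98 B6 D7 A9 F0 9F A7 BD E2 94 98 E2 8B 97.

2F F0 9F 98 B6 D7 A9 F0 9F A7 BD E2 94 98 E2 8B 97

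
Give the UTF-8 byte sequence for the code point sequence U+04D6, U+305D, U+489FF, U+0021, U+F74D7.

D3 96 E3 81 9D F1 88 A7 BF 21 F3 B7 93 97

U+04D6: 2-byte form → D3 96.
U+305D: 3-byte form → E3 81 9D.
U+489FF: 4-byte form → F1 88 A7 BF.
U+0021: 1-byte form → 21.
U+F74D7: 4-byte form → F3 B7 93 97.
Concatenated (14 bytes): D3 96 E3 81 9D F1 88 A7 BF 21 F3 B7 93 97.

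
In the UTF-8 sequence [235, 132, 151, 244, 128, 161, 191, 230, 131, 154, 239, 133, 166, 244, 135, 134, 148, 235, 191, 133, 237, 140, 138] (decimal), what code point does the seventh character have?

U+D30A

Offset 0: leading byte 0xEB = 11101011 → 3-byte char #1 = EB 84 97.
Offset 3: leading byte 0xF4 = 11110100 → 4-byte char #2 = F4 80 A1 BF.
Offset 7: leading byte 0xE6 = 11100110 → 3-byte char #3 = E6 83 9A.
Offset 10: leading byte 0xEF = 11101111 → 3-byte char #4 = EF 85 A6.
Offset 13: leading byte 0xF4 = 11110100 → 4-byte char #5 = F4 87 86 94.
Offset 17: leading byte 0xEB = 11101011 → 3-byte char #6 = EB BF 85.
Offset 20: leading byte 0xED = 11101101 → 3-byte char #7 = ED 8C 8A.
Leading byte 0xED = 11101101 matches 1110xxxx → 3-byte sequence.
Byte 1: 0xED = 11101101, payload 1101 (4 bits).
Byte 2: 0x8C = 10001100 (10xxxxxx ✓), payload 001100.
Byte 3: 0x8A = 10001010 (10xxxxxx ✓), payload 001010.
Concatenate: 1101001100001010 = 0xD30A (16 bits → U+D30A).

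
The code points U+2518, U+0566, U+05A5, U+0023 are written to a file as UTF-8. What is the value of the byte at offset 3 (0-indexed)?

U+2518 → 3-byte form E2 94 98 at offsets 0–2.
U+0566 → 2-byte form D5 A6 at offsets 3–4.
Offset 3 falls in char 2's range; it's byte 1 of D5 A6 = 0xD5.

0xD5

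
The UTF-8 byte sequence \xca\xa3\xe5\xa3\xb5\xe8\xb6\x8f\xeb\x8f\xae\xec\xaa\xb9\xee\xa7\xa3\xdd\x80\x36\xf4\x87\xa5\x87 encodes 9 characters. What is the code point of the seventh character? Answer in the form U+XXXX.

U+0740

Offset 0: leading byte 0xCA = 11001010 → 2-byte char #1 = CA A3.
Offset 2: leading byte 0xE5 = 11100101 → 3-byte char #2 = E5 A3 B5.
Offset 5: leading byte 0xE8 = 11101000 → 3-byte char #3 = E8 B6 8F.
Offset 8: leading byte 0xEB = 11101011 → 3-byte char #4 = EB 8F AE.
Offset 11: leading byte 0xEC = 11101100 → 3-byte char #5 = EC AA B9.
Offset 14: leading byte 0xEE = 11101110 → 3-byte char #6 = EE A7 A3.
Offset 17: leading byte 0xDD = 11011101 → 2-byte char #7 = DD 80.
Leading byte 0xDD = 11011101 matches 110xxxxx → 2-byte sequence.
Byte 1: 0xDD = 11011101, payload 11101 (5 bits).
Byte 2: 0x80 = 10000000 (10xxxxxx ✓), payload 000000.
Concatenate: 11101000000 = 0x740 (11 bits → U+0740).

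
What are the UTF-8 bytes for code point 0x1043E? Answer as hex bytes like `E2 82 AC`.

U+1043E = 0x1043E = 66622 decimal. In range U+10000–U+10FFFF → 4-byte form: 11110xxx 10xxxxxx 10xxxxxx 10xxxxxx.
Binary (21 bits): 000010000010000111110.
Split 3+6+6+6: 000 | 010000 | 010000 | 111110.
Byte 1: 11110000 = 0xF0.
Byte 2: 10010000 = 0x90.
Byte 3: 10010000 = 0x90.
Byte 4: 10111110 = 0xBE.

F0 90 90 BE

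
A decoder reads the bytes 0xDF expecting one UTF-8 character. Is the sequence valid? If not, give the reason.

Leading byte 0xDF = 11011111 → 2-byte form, but only 1 byte is present.

invalid (sequence truncated)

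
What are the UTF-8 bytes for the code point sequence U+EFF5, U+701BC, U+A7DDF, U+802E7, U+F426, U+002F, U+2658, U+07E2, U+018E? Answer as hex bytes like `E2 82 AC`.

EE BF B5 F1 B0 86 BC F2 A7 B7 9F F2 80 8B A7 EF 90 A6 2F E2 99 98 DF A2 C6 8E

U+EFF5: 3-byte form → EE BF B5.
U+701BC: 4-byte form → F1 B0 86 BC.
U+A7DDF: 4-byte form → F2 A7 B7 9F.
U+802E7: 4-byte form → F2 80 8B A7.
U+F426: 3-byte form → EF 90 A6.
U+002F: 1-byte form → 2F.
U+2658: 3-byte form → E2 99 98.
U+07E2: 2-byte form → DF A2.
U+018E: 2-byte form → C6 8E.
Concatenated (26 bytes): EE BF B5 F1 B0 86 BC F2 A7 B7 9F F2 80 8B A7 EF 90 A6 2F E2 99 98 DF A2 C6 8E.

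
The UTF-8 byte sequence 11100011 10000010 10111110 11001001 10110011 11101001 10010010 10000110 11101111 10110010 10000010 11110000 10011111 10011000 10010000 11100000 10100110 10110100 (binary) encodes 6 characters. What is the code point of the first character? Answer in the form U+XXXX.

Offset 0: leading byte 0xE3 = 11100011 → 3-byte char #1 = E3 82 BE.
Leading byte 0xE3 = 11100011 matches 1110xxxx → 3-byte sequence.
Byte 1: 0xE3 = 11100011, payload 0011 (4 bits).
Byte 2: 0x82 = 10000010 (10xxxxxx ✓), payload 000010.
Byte 3: 0xBE = 10111110 (10xxxxxx ✓), payload 111110.
Concatenate: 0011000010111110 = 0x30BE (16 bits → U+30BE).

U+30BE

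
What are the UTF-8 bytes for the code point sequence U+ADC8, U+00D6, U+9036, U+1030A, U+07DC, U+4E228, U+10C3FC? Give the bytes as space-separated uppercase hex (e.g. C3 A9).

U+ADC8: 3-byte form → EA B7 88.
U+00D6: 2-byte form → C3 96.
U+9036: 3-byte form → E9 80 B6.
U+1030A: 4-byte form → F0 90 8C 8A.
U+07DC: 2-byte form → DF 9C.
U+4E228: 4-byte form → F1 8E 88 A8.
U+10C3FC: 4-byte form → F4 8C 8F BC.
Concatenated (22 bytes): EA B7 88 C3 96 E9 80 B6 F0 90 8C 8A DF 9C F1 8E 88 A8 F4 8C 8F BC.

EA B7 88 C3 96 E9 80 B6 F0 90 8C 8A DF 9C F1 8E 88 A8 F4 8C 8F BC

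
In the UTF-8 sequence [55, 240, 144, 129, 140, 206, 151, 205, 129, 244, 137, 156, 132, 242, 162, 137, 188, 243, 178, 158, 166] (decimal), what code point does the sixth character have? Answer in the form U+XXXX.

U+A227C

Offset 0: leading byte 0x37 = 00110111 → 1-byte char #1 = 37.
Offset 1: leading byte 0xF0 = 11110000 → 4-byte char #2 = F0 90 81 8C.
Offset 5: leading byte 0xCE = 11001110 → 2-byte char #3 = CE 97.
Offset 7: leading byte 0xCD = 11001101 → 2-byte char #4 = CD 81.
Offset 9: leading byte 0xF4 = 11110100 → 4-byte char #5 = F4 89 9C 84.
Offset 13: leading byte 0xF2 = 11110010 → 4-byte char #6 = F2 A2 89 BC.
Leading byte 0xF2 = 11110010 matches 11110xxx → 4-byte sequence.
Byte 1: 0xF2 = 11110010, payload 010 (3 bits).
Byte 2: 0xA2 = 10100010 (10xxxxxx ✓), payload 100010.
Byte 3: 0x89 = 10001001 (10xxxxxx ✓), payload 001001.
Byte 4: 0xBC = 10111100 (10xxxxxx ✓), payload 111100.
Concatenate: 010100010001001111100 = 0xA227C (21 bits → U+A227C).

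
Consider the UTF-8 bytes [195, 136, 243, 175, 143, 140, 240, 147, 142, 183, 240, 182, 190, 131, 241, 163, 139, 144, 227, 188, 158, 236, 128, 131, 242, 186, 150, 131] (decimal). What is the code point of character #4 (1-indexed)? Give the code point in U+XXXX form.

Offset 0: leading byte 0xC3 = 11000011 → 2-byte char #1 = C3 88.
Offset 2: leading byte 0xF3 = 11110011 → 4-byte char #2 = F3 AF 8F 8C.
Offset 6: leading byte 0xF0 = 11110000 → 4-byte char #3 = F0 93 8E B7.
Offset 10: leading byte 0xF0 = 11110000 → 4-byte char #4 = F0 B6 BE 83.
Leading byte 0xF0 = 11110000 matches 11110xxx → 4-byte sequence.
Byte 1: 0xF0 = 11110000, payload 000 (3 bits).
Byte 2: 0xB6 = 10110110 (10xxxxxx ✓), payload 110110.
Byte 3: 0xBE = 10111110 (10xxxxxx ✓), payload 111110.
Byte 4: 0x83 = 10000011 (10xxxxxx ✓), payload 000011.
Concatenate: 000110110111110000011 = 0x36F83 (21 bits → U+36F83).

U+36F83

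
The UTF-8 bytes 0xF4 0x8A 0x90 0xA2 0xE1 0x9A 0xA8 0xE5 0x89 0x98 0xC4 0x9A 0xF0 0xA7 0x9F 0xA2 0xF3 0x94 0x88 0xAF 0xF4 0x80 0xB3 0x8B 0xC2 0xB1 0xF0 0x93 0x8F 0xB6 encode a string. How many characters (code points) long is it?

9

Byte at offset 0: 0xF4 = 11110100 → 4-byte char (#1). Advance 4.
Byte at offset 4: 0xE1 = 11100001 → 3-byte char (#2). Advance 3.
Byte at offset 7: 0xE5 = 11100101 → 3-byte char (#3). Advance 3.
Byte at offset 10: 0xC4 = 11000100 → 2-byte char (#4). Advance 2.
Byte at offset 12: 0xF0 = 11110000 → 4-byte char (#5). Advance 4.
Byte at offset 16: 0xF3 = 11110011 → 4-byte char (#6). Advance 4.
Byte at offset 20: 0xF4 = 11110100 → 4-byte char (#7). Advance 4.
Byte at offset 24: 0xC2 = 11000010 → 2-byte char (#8). Advance 2.
Byte at offset 26: 0xF0 = 11110000 → 4-byte char (#9). Advance 4.
Reached end at offset 30 after 9 code points.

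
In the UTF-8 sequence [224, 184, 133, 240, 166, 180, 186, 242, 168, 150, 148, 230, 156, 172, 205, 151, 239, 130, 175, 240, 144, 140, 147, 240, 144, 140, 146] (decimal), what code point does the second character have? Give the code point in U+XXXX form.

Offset 0: leading byte 0xE0 = 11100000 → 3-byte char #1 = E0 B8 85.
Offset 3: leading byte 0xF0 = 11110000 → 4-byte char #2 = F0 A6 B4 BA.
Leading byte 0xF0 = 11110000 matches 11110xxx → 4-byte sequence.
Byte 1: 0xF0 = 11110000, payload 000 (3 bits).
Byte 2: 0xA6 = 10100110 (10xxxxxx ✓), payload 100110.
Byte 3: 0xB4 = 10110100 (10xxxxxx ✓), payload 110100.
Byte 4: 0xBA = 10111010 (10xxxxxx ✓), payload 111010.
Concatenate: 000100110110100111010 = 0x26D3A (21 bits → U+26D3A).

U+26D3A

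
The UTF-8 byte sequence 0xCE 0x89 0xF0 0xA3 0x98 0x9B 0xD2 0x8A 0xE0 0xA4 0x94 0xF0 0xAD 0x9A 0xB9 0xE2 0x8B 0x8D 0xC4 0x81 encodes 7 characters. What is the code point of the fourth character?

U+0914

Offset 0: leading byte 0xCE = 11001110 → 2-byte char #1 = CE 89.
Offset 2: leading byte 0xF0 = 11110000 → 4-byte char #2 = F0 A3 98 9B.
Offset 6: leading byte 0xD2 = 11010010 → 2-byte char #3 = D2 8A.
Offset 8: leading byte 0xE0 = 11100000 → 3-byte char #4 = E0 A4 94.
Leading byte 0xE0 = 11100000 matches 1110xxxx → 3-byte sequence.
Byte 1: 0xE0 = 11100000, payload 0000 (4 bits).
Byte 2: 0xA4 = 10100100 (10xxxxxx ✓), payload 100100.
Byte 3: 0x94 = 10010100 (10xxxxxx ✓), payload 010100.
Concatenate: 0000100100010100 = 0x914 (16 bits → U+0914).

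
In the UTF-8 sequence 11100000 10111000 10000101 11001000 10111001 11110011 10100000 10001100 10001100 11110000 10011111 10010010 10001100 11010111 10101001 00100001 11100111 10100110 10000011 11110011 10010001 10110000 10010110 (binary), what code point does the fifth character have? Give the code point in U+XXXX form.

Offset 0: leading byte 0xE0 = 11100000 → 3-byte char #1 = E0 B8 85.
Offset 3: leading byte 0xC8 = 11001000 → 2-byte char #2 = C8 B9.
Offset 5: leading byte 0xF3 = 11110011 → 4-byte char #3 = F3 A0 8C 8C.
Offset 9: leading byte 0xF0 = 11110000 → 4-byte char #4 = F0 9F 92 8C.
Offset 13: leading byte 0xD7 = 11010111 → 2-byte char #5 = D7 A9.
Leading byte 0xD7 = 11010111 matches 110xxxxx → 2-byte sequence.
Byte 1: 0xD7 = 11010111, payload 10111 (5 bits).
Byte 2: 0xA9 = 10101001 (10xxxxxx ✓), payload 101001.
Concatenate: 10111101001 = 0x5E9 (11 bits → U+05E9).

U+05E9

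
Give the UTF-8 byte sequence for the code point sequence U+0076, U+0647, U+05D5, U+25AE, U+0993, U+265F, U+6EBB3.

U+0076: 1-byte form → 76.
U+0647: 2-byte form → D9 87.
U+05D5: 2-byte form → D7 95.
U+25AE: 3-byte form → E2 96 AE.
U+0993: 3-byte form → E0 A6 93.
U+265F: 3-byte form → E2 99 9F.
U+6EBB3: 4-byte form → F1 AE AE B3.
Concatenated (18 bytes): 76 D9 87 D7 95 E2 96 AE E0 A6 93 E2 99 9F F1 AE AE B3.

76 D9 87 D7 95 E2 96 AE E0 A6 93 E2 99 9F F1 AE AE B3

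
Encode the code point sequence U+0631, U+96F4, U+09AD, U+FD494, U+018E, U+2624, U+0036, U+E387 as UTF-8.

D8 B1 E9 9B B4 E0 A6 AD F3 BD 92 94 C6 8E E2 98 A4 36 EE 8E 87

U+0631: 2-byte form → D8 B1.
U+96F4: 3-byte form → E9 9B B4.
U+09AD: 3-byte form → E0 A6 AD.
U+FD494: 4-byte form → F3 BD 92 94.
U+018E: 2-byte form → C6 8E.
U+2624: 3-byte form → E2 98 A4.
U+0036: 1-byte form → 36.
U+E387: 3-byte form → EE 8E 87.
Concatenated (21 bytes): D8 B1 E9 9B B4 E0 A6 AD F3 BD 92 94 C6 8E E2 98 A4 36 EE 8E 87.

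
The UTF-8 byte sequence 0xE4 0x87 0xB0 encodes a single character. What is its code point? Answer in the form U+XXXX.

U+41F0

Leading byte 0xE4 = 11100100 matches 1110xxxx → 3-byte sequence.
Byte 1: 0xE4 = 11100100, payload 0100 (4 bits).
Byte 2: 0x87 = 10000111 (10xxxxxx ✓), payload 000111.
Byte 3: 0xB0 = 10110000 (10xxxxxx ✓), payload 110000.
Concatenate: 0100000111110000 = 0x41F0 (16 bits → U+41F0).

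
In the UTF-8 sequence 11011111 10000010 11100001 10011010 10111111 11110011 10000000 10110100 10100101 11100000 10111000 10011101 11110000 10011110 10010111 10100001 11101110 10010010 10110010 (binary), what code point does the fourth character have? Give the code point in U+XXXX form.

U+0E1D

Offset 0: leading byte 0xDF = 11011111 → 2-byte char #1 = DF 82.
Offset 2: leading byte 0xE1 = 11100001 → 3-byte char #2 = E1 9A BF.
Offset 5: leading byte 0xF3 = 11110011 → 4-byte char #3 = F3 80 B4 A5.
Offset 9: leading byte 0xE0 = 11100000 → 3-byte char #4 = E0 B8 9D.
Leading byte 0xE0 = 11100000 matches 1110xxxx → 3-byte sequence.
Byte 1: 0xE0 = 11100000, payload 0000 (4 bits).
Byte 2: 0xB8 = 10111000 (10xxxxxx ✓), payload 111000.
Byte 3: 0x9D = 10011101 (10xxxxxx ✓), payload 011101.
Concatenate: 0000111000011101 = 0xE1D (16 bits → U+0E1D).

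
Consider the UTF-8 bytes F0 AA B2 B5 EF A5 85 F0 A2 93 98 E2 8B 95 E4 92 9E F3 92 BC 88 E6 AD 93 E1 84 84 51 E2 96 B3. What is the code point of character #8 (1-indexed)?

U+1104

Offset 0: leading byte 0xF0 = 11110000 → 4-byte char #1 = F0 AA B2 B5.
Offset 4: leading byte 0xEF = 11101111 → 3-byte char #2 = EF A5 85.
Offset 7: leading byte 0xF0 = 11110000 → 4-byte char #3 = F0 A2 93 98.
Offset 11: leading byte 0xE2 = 11100010 → 3-byte char #4 = E2 8B 95.
Offset 14: leading byte 0xE4 = 11100100 → 3-byte char #5 = E4 92 9E.
Offset 17: leading byte 0xF3 = 11110011 → 4-byte char #6 = F3 92 BC 88.
Offset 21: leading byte 0xE6 = 11100110 → 3-byte char #7 = E6 AD 93.
Offset 24: leading byte 0xE1 = 11100001 → 3-byte char #8 = E1 84 84.
Leading byte 0xE1 = 11100001 matches 1110xxxx → 3-byte sequence.
Byte 1: 0xE1 = 11100001, payload 0001 (4 bits).
Byte 2: 0x84 = 10000100 (10xxxxxx ✓), payload 000100.
Byte 3: 0x84 = 10000100 (10xxxxxx ✓), payload 000100.
Concatenate: 0001000100000100 = 0x1104 (16 bits → U+1104).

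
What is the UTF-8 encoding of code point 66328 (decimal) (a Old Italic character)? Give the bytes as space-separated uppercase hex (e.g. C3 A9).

U+10318 = 0x10318 = 66328 decimal. In range U+10000–U+10FFFF → 4-byte form: 11110xxx 10xxxxxx 10xxxxxx 10xxxxxx.
Binary (21 bits): 000010000001100011000.
Split 3+6+6+6: 000 | 010000 | 001100 | 011000.
Byte 1: 11110000 = 0xF0.
Byte 2: 10010000 = 0x90.
Byte 3: 10001100 = 0x8C.
Byte 4: 10011000 = 0x98.

F0 90 8C 98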